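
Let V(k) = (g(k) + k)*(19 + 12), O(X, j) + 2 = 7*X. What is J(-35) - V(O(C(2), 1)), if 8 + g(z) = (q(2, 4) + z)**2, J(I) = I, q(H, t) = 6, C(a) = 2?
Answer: -10203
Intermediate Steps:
O(X, j) = -2 + 7*X
g(z) = -8 + (6 + z)**2
V(k) = -248 + 31*k + 31*(6 + k)**2 (V(k) = ((-8 + (6 + k)**2) + k)*(19 + 12) = (-8 + k + (6 + k)**2)*31 = -248 + 31*k + 31*(6 + k)**2)
J(-35) - V(O(C(2), 1)) = -35 - (-248 + 31*(-2 + 7*2) + 31*(6 + (-2 + 7*2))**2) = -35 - (-248 + 31*(-2 + 14) + 31*(6 + (-2 + 14))**2) = -35 - (-248 + 31*12 + 31*(6 + 12)**2) = -35 - (-248 + 372 + 31*18**2) = -35 - (-248 + 372 + 31*324) = -35 - (-248 + 372 + 10044) = -35 - 1*10168 = -35 - 10168 = -10203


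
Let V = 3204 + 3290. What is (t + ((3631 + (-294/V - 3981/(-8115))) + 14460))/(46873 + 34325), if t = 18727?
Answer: 12437745214/27429730605 ≈ 0.45344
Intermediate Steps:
V = 6494
(t + ((3631 + (-294/V - 3981/(-8115))) + 14460))/(46873 + 34325) = (18727 + ((3631 + (-294/6494 - 3981/(-8115))) + 14460))/(46873 + 34325) = (18727 + ((3631 + (-294*1/6494 - 3981*(-1/8115))) + 14460))/81198 = (18727 + ((3631 + (-147/3247 + 1327/2705)) + 14460))*(1/81198) = (18727 + ((3631 + 3911134/8783135) + 14460))*(1/81198) = (18727 + (31895474319/8783135 + 14460))*(1/81198) = (18727 + 158899606419/8783135)*(1/81198) = (323381375564/8783135)*(1/81198) = 12437745214/27429730605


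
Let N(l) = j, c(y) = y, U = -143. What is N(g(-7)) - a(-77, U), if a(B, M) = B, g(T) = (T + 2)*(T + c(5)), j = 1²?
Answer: 78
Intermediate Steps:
j = 1
g(T) = (2 + T)*(5 + T) (g(T) = (T + 2)*(T + 5) = (2 + T)*(5 + T))
N(l) = 1
N(g(-7)) - a(-77, U) = 1 - 1*(-77) = 1 + 77 = 78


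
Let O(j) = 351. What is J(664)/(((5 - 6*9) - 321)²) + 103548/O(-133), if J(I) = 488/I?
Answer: 392194960337/1329435900 ≈ 295.01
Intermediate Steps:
J(664)/(((5 - 6*9) - 321)²) + 103548/O(-133) = (488/664)/(((5 - 6*9) - 321)²) + 103548/351 = (488*(1/664))/(((5 - 54) - 321)²) + 103548*(1/351) = 61/(83*((-49 - 321)²)) + 34516/117 = 61/(83*((-370)²)) + 34516/117 = (61/83)/136900 + 34516/117 = (61/83)*(1/136900) + 34516/117 = 61/11362700 + 34516/117 = 392194960337/1329435900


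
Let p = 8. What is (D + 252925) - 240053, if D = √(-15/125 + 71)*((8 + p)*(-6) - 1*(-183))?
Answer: 12872 + 174*√443/5 ≈ 13604.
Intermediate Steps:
D = 174*√443/5 (D = √(-15/125 + 71)*((8 + 8)*(-6) - 1*(-183)) = √(-15*1/125 + 71)*(16*(-6) + 183) = √(-3/25 + 71)*(-96 + 183) = √(1772/25)*87 = (2*√443/5)*87 = 174*√443/5 ≈ 732.46)
(D + 252925) - 240053 = (174*√443/5 + 252925) - 240053 = (252925 + 174*√443/5) - 240053 = 12872 + 174*√443/5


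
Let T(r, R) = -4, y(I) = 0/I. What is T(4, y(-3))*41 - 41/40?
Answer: -6601/40 ≈ -165.02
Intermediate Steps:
y(I) = 0
T(4, y(-3))*41 - 41/40 = -4*41 - 41/40 = -164 - 41*1/40 = -164 - 41/40 = -6601/40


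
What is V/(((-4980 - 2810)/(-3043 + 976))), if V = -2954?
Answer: -3052959/3895 ≈ -783.81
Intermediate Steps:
V/(((-4980 - 2810)/(-3043 + 976))) = -2954*(-3043 + 976)/(-4980 - 2810) = -2954/((-7790/(-2067))) = -2954/((-7790*(-1/2067))) = -2954/7790/2067 = -2954*2067/7790 = -3052959/3895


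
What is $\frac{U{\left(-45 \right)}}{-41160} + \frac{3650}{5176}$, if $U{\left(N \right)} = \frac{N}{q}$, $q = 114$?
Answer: $\frac{47574747}{67463984} \approx 0.70519$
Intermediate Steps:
$U{\left(N \right)} = \frac{N}{114}$
$\frac{U{\left(-45 \right)}}{-41160} + \frac{3650}{5176} = \frac{\frac{1}{114} \left(-45\right)}{-41160} + \frac{3650}{5176} = \left(- \frac{15}{38}\right) \left(- \frac{1}{41160}\right) + 3650 \cdot \frac{1}{5176} = \frac{1}{104272} + \frac{1825}{2588} = \frac{47574747}{67463984}$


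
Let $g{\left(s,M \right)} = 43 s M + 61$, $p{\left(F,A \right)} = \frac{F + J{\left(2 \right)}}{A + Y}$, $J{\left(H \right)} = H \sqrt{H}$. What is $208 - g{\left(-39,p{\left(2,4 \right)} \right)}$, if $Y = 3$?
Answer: $\frac{4383}{7} + \frac{3354 \sqrt{2}}{7} \approx 1303.8$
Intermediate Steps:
$J{\left(H \right)} = H^{\frac{3}{2}}$
$p{\left(F,A \right)} = \frac{F + 2 \sqrt{2}}{3 + A}$ ($p{\left(F,A \right)} = \frac{F + 2^{\frac{3}{2}}}{A + 3} = \frac{F + 2 \sqrt{2}}{3 + A}$)
$g{\left(s,M \right)} = 61 + 43 M s$ ($g{\left(s,M \right)} = 43 M s + 61 = 61 + 43 M s$)
$208 - g{\left(-39,p{\left(2,4 \right)} \right)} = 208 - \left(61 + 43 \frac{2 + 2 \sqrt{2}}{3 + 4} \left(-39\right)\right) = 208 - \left(61 + 43 \frac{2 + 2 \sqrt{2}}{7} \left(-39\right)\right) = 208 - \left(61 + 43 \left(\frac{2}{7} + \frac{2 \sqrt{2}}{7}\right) \left(-39\right)\right) = 208 - \left(61 - \left(\frac{3354}{7} + \frac{3354 \sqrt{2}}{7}\right)\right) = 208 - \left(- \frac{2927}{7} - \frac{3354 \sqrt{2}}{7}\right) = 208 + \left(\frac{2927}{7} + \frac{3354 \sqrt{2}}{7}\right) = \frac{4383}{7} + \frac{3354 \sqrt{2}}{7}$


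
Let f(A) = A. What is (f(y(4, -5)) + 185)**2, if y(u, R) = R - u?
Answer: 30976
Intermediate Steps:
(f(y(4, -5)) + 185)**2 = ((-5 - 1*4) + 185)**2 = ((-5 - 4) + 185)**2 = (-9 + 185)**2 = 176**2 = 30976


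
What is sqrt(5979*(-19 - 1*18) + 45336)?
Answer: 3*I*sqrt(19543) ≈ 419.39*I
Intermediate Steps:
sqrt(5979*(-19 - 1*18) + 45336) = sqrt(5979*(-19 - 18) + 45336) = sqrt(5979*(-37) + 45336) = sqrt(-221223 + 45336) = sqrt(-175887) = 3*I*sqrt(19543)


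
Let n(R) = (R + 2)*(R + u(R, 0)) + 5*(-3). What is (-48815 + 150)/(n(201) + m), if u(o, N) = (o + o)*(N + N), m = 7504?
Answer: -48665/48292 ≈ -1.0077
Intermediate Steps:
u(o, N) = 4*N*o (u(o, N) = (2*o)*(2*N) = 4*N*o)
n(R) = -15 + R*(2 + R) (n(R) = (R + 2)*(R + 4*0*R) + 5*(-3) = (2 + R)*(R + 0) - 15 = (2 + R)*R - 15 = R*(2 + R) - 15 = -15 + R*(2 + R))
(-48815 + 150)/(n(201) + m) = (-48815 + 150)/((-15 + 201² + 2*201) + 7504) = -48665/((-15 + 40401 + 402) + 7504) = -48665/(40788 + 7504) = -48665/48292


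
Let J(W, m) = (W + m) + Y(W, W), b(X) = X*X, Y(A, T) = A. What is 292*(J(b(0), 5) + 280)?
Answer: 83220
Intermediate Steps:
b(X) = X²
J(W, m) = m + 2*W (J(W, m) = (W + m) + W = m + 2*W)
292*(J(b(0), 5) + 280) = 292*((5 + 2*0²) + 280) = 292*((5 + 2*0) + 280) = 292*((5 + 0) + 280) = 292*(5 + 280) = 292*285 = 83220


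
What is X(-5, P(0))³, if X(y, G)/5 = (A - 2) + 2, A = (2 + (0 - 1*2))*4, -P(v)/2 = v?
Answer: 0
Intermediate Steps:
P(v) = -2*v
A = 0 (A = (2 + (0 - 2))*4 = (2 - 2)*4 = 0*4 = 0)
X(y, G) = 0 (X(y, G) = 5*((0 - 2) + 2) = 5*(-2 + 2) = 5*0 = 0)
X(-5, P(0))³ = 0³ = 0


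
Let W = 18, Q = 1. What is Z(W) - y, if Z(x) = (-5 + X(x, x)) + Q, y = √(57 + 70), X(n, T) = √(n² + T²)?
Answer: -4 - √127 + 18*√2 ≈ 10.186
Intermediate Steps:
X(n, T) = √(T² + n²)
y = √127 ≈ 11.269
Z(x) = -4 + √2*√(x²) (Z(x) = (-5 + √(x² + x²)) + 1 = (-5 + √(2*x²)) + 1 = (-5 + √2*√(x²)) + 1 = -4 + √2*√(x²))
Z(W) - y = (-4 + √2*√(18²)) - √127 = (-4 + √2*√324) - √127 = (-4 + √2*18) - √127 = (-4 + 18*√2) - √127 = -4 - √127 + 18*√2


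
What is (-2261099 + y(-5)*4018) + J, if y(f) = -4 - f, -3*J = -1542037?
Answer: -5229206/3 ≈ -1.7431e+6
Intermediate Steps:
J = 1542037/3 (J = -1/3*(-1542037) = 1542037/3 ≈ 5.1401e+5)
(-2261099 + y(-5)*4018) + J = (-2261099 + (-4 - 1*(-5))*4018) + 1542037/3 = (-2261099 + (-4 + 5)*4018) + 1542037/3 = (-2261099 + 1*4018) + 1542037/3 = (-2261099 + 4018) + 1542037/3 = -2257081 + 1542037/3 = -5229206/3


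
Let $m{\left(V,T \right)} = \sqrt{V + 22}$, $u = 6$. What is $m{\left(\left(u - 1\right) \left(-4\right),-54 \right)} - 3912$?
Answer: $-3912 + \sqrt{2} \approx -3910.6$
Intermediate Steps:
$m{\left(V,T \right)} = \sqrt{22 + V}$
$m{\left(\left(u - 1\right) \left(-4\right),-54 \right)} - 3912 = \sqrt{22 + \left(6 - 1\right) \left(-4\right)} - 3912 = \sqrt{22 + 5 \left(-4\right)} - 3912 = \sqrt{22 - 20} - 3912 = \sqrt{2} - 3912 = -3912 + \sqrt{2}$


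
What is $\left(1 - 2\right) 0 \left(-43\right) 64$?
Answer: $0$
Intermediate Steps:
$\left(1 - 2\right) 0 \left(-43\right) 64 = \left(-1\right) 0 \left(-43\right) 64 = 0 \left(-43\right) 64 = 0 \cdot 64 = 0$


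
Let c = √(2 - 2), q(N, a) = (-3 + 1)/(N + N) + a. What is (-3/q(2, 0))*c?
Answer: 0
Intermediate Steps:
q(N, a) = a - 1/N (q(N, a) = -2*1/(2*N) + a = -1/N + a = a - 1/N)
c = 0 (c = √0 = 0)
(-3/q(2, 0))*c = -3/(0 - 1/2)*0 = -3/(0 - 1*½)*0 = -3/(0 - ½)*0 = -3/(-½)*0 = -3*(-2)*0 = 6*0 = 0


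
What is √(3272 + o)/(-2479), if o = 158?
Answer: -7*√70/2479 ≈ -0.023625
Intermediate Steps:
√(3272 + o)/(-2479) = √(3272 + 158)/(-2479) = √3430*(-1/2479) = (7*√70)*(-1/2479) = -7*√70/2479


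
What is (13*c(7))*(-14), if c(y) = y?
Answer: -1274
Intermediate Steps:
(13*c(7))*(-14) = (13*7)*(-14) = 91*(-14) = -1274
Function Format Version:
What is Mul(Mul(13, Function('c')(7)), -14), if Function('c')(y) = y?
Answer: -1274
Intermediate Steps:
Mul(Mul(13, Function('c')(7)), -14) = Mul(Mul(13, 7), -14) = Mul(91, -14) = -1274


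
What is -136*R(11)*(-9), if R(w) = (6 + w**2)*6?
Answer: 932688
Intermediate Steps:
R(w) = 36 + 6*w**2
-136*R(11)*(-9) = -136*(36 + 6*11**2)*(-9) = -136*(36 + 6*121)*(-9) = -136*(36 + 726)*(-9) = -136*762*(-9) = -103632*(-9) = 932688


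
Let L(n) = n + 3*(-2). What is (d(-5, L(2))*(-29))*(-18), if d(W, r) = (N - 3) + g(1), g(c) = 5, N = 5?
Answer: 3654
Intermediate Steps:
L(n) = -6 + n (L(n) = n - 6 = -6 + n)
d(W, r) = 7 (d(W, r) = (5 - 3) + 5 = 2 + 5 = 7)
(d(-5, L(2))*(-29))*(-18) = (7*(-29))*(-18) = -203*(-18) = 3654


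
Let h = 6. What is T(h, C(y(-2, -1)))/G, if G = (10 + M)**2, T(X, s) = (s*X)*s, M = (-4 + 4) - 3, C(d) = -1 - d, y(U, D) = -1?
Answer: 0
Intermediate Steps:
M = -3 (M = 0 - 3 = -3)
T(X, s) = X*s**2 (T(X, s) = (X*s)*s = X*s**2)
G = 49 (G = (10 - 3)**2 = 7**2 = 49)
T(h, C(y(-2, -1)))/G = (6*(-1 - 1*(-1))**2)/49 = (6*(-1 + 1)**2)*(1/49) = (6*0**2)*(1/49) = (6*0)*(1/49) = 0*(1/49) = 0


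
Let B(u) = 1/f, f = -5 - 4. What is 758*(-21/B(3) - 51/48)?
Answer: 1139653/8 ≈ 1.4246e+5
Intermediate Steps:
f = -9
B(u) = -1/9 (B(u) = 1/(-9) = -1/9)
758*(-21/B(3) - 51/48) = 758*(-21/(-1/9) - 51/48) = 758*(-21*(-9) - 51*1/48) = 758*(189 - 17/16) = 758*(3007/16) = 1139653/8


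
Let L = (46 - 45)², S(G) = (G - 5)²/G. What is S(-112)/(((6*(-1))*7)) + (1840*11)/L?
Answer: 31740883/1568 ≈ 20243.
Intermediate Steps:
S(G) = (-5 + G)²/G
L = 1 (L = 1² = 1)
S(-112)/(((6*(-1))*7)) + (1840*11)/L = ((-5 - 112)²/(-112))/(((6*(-1))*7)) + (1840*11)/1 = (-1/112*(-117)²)/((-6*7)) + 20240*1 = -1/112*13689/(-42) + 20240 = -13689/112*(-1/42) + 20240 = 4563/1568 + 20240 = 31740883/1568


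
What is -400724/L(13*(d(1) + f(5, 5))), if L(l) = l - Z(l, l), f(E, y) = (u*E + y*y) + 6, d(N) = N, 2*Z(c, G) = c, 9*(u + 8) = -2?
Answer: 3606516/533 ≈ 6766.4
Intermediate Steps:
u = -74/9 (u = -8 + (⅑)*(-2) = -8 - 2/9 = -74/9 ≈ -8.2222)
Z(c, G) = c/2
f(E, y) = 6 + y² - 74*E/9 (f(E, y) = (-74*E/9 + y*y) + 6 = (-74*E/9 + y²) + 6 = (y² - 74*E/9) + 6 = 6 + y² - 74*E/9)
L(l) = l/2 (L(l) = l - l/2 = l/2)
-400724/L(13*(d(1) + f(5, 5))) = -400724*2/(13*(1 + (6 + 5² - 74/9*5))) = -400724*2/(13*(1 + (6 + 25 - 370/9))) = -400724*2/(13*(1 - 91/9)) = -400724/((13*(-82/9))/2) = -400724/((½)*(-1066/9)) = -400724/(-533/9) = -400724*(-9/533) = 3606516/533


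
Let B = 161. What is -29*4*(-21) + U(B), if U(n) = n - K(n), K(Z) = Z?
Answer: 2436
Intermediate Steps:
U(n) = 0 (U(n) = n - n = 0)
-29*4*(-21) + U(B) = -29*4*(-21) + 0 = -116*(-21) + 0 = 2436 + 0 = 2436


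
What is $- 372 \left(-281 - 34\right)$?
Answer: $117180$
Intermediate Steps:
$- 372 \left(-281 - 34\right) = \left(-372\right) \left(-315\right) = 117180$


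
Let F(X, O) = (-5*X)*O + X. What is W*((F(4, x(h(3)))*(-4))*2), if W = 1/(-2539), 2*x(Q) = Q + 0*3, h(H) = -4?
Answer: 352/2539 ≈ 0.13864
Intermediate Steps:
x(Q) = Q/2 (x(Q) = (Q + 0*3)/2 = (Q + 0)/2 = Q/2)
W = -1/2539 ≈ -0.00039386
F(X, O) = X - 5*O*X (F(X, O) = -5*O*X + X = X - 5*O*X)
W*((F(4, x(h(3)))*(-4))*2) = -(4*(1 - 5*(-4)/2))*(-4)*2/2539 = -(4*(1 - 5*(-2)))*(-4)*2/2539 = -(4*(1 + 10))*(-4)*2/2539 = -(4*11)*(-4)*2/2539 = -44*(-4)*2/2539 = -(-176)*2/2539 = -1/2539*(-352) = 352/2539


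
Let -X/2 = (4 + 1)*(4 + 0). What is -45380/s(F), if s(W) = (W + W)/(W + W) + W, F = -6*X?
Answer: -45380/241 ≈ -188.30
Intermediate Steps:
X = -40 (X = -2*(4 + 1)*(4 + 0) = -10*4 = -2*20 = -40)
F = 240 (F = -6*(-40) = 240)
s(W) = 1 + W (s(W) = (2*W)/((2*W)) + W = (2*W)*(1/(2*W)) + W = 1 + W)
-45380/s(F) = -45380/(1 + 240) = -45380/241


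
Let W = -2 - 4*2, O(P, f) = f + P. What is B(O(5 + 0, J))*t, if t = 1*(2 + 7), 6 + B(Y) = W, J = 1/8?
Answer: -144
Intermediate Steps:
J = 1/8 (J = 1*(1/8) = 1/8 ≈ 0.12500)
O(P, f) = P + f
W = -10 (W = -2 - 8 = -10)
B(Y) = -16 (B(Y) = -6 - 10 = -16)
t = 9 (t = 1*9 = 9)
B(O(5 + 0, J))*t = -16*9 = -144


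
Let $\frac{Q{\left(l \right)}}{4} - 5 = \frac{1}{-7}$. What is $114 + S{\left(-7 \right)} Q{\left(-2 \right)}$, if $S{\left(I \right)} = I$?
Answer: $-22$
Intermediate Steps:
$Q{\left(l \right)} = \frac{136}{7}$ ($Q{\left(l \right)} = 20 + \frac{4}{-7} = 20 + 4 \left(- \frac{1}{7}\right) = 20 - \frac{4}{7} = \frac{136}{7}$)
$114 + S{\left(-7 \right)} Q{\left(-2 \right)} = 114 - 136 = -22$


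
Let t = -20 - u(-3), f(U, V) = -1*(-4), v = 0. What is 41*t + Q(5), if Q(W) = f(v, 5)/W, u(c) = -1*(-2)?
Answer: -4506/5 ≈ -901.20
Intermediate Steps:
f(U, V) = 4
u(c) = 2
t = -22 (t = -20 - 1*2 = -20 - 2 = -22)
Q(W) = 4/W
41*t + Q(5) = 41*(-22) + 4/5 = -902 + 4*(⅕) = -902 + ⅘ = -4506/5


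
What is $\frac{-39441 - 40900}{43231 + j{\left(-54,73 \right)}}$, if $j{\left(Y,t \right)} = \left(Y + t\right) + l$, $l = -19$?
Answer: $- \frac{80341}{43231} \approx -1.8584$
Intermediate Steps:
$j{\left(Y,t \right)} = -19 + Y + t$ ($j{\left(Y,t \right)} = \left(Y + t\right) - 19 = -19 + Y + t$)
$\frac{-39441 - 40900}{43231 + j{\left(-54,73 \right)}} = \frac{-39441 - 40900}{43231 - 0} = - \frac{80341}{43231 + 0} = - \frac{80341}{43231}$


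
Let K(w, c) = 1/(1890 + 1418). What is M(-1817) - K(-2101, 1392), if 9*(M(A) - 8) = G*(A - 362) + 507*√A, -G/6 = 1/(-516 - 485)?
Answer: 65052125/9933924 + 169*I*√1817/3 ≈ 6.5485 + 2401.3*I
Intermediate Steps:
K(w, c) = 1/3308
G = 6/1001 (G = -6/(-516 - 485) = -6/(-1001) = -6*(-1/1001) = 6/1001 ≈ 0.0059940)
M(A) = 23300/3003 + 2*A/3003 + 169*√A/3 (M(A) = 8 + (6*(A - 362)/1001 + 507*√A)/9 = 8 + (6*(-362 + A)/1001 + 507*√A)/9 = 8 + ((-2172/1001 + 6*A/1001) + 507*√A)/9 = 8 + (-2172/1001 + 507*√A + 6*A/1001)/9 = 8 + (-724/3003 + 2*A/3003 + 169*√A/3) = 23300/3003 + 2*A/3003 + 169*√A/3)
M(-1817) - K(-2101, 1392) = (23300/3003 + (2/3003)*(-1817) + 169*√(-1817)/3) - 1*1/3308 = (23300/3003 - 3634/3003 + 169*(I*√1817)/3) - 1/3308 = (23300/3003 - 3634/3003 + 169*I*√1817/3) - 1/3308 = (19666/3003 + 169*I*√1817/3) - 1/3308 = 65052125/9933924 + 169*I*√1817/3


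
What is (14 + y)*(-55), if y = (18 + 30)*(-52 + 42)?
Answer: 25630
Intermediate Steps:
y = -480 (y = 48*(-10) = -480)
(14 + y)*(-55) = (14 - 480)*(-55) = -466*(-55) = 25630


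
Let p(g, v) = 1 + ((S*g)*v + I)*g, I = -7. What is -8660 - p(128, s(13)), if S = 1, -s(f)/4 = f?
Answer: 844203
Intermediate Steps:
s(f) = -4*f
p(g, v) = 1 + g*(-7 + g*v) (p(g, v) = 1 + ((1*g)*v - 7)*g = 1 + (g*v - 7)*g = 1 + (-7 + g*v)*g = 1 + g*(-7 + g*v))
-8660 - p(128, s(13)) = -8660 - (1 - 7*128 - 4*13*128²) = -8660 - (1 - 896 - 52*16384) = -8660 - (1 - 896 - 851968) = -8660 - 1*(-852863) = -8660 + 852863 = 844203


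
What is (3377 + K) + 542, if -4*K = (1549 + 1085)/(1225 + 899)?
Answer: 5548865/1416 ≈ 3918.7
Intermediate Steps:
K = -439/1416 (K = -(1549 + 1085)/(4*(1225 + 899)) = -1317/(2*2124) = -¼*439/354 = -439/1416 ≈ -0.31003)
(3377 + K) + 542 = (3377 - 439/1416) + 542 = 4781393/1416 + 542 = 5548865/1416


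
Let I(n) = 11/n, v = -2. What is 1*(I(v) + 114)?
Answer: 217/2 ≈ 108.50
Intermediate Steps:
1*(I(v) + 114) = 1*(11/(-2) + 114) = 1*(11*(-1/2) + 114) = 1*(-11/2 + 114) = 1*(217/2) = 217/2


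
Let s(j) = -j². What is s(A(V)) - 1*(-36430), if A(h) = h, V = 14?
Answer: 36234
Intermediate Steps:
s(A(V)) - 1*(-36430) = -1*14² - 1*(-36430) = -1*196 + 36430 = -196 + 36430 = 36234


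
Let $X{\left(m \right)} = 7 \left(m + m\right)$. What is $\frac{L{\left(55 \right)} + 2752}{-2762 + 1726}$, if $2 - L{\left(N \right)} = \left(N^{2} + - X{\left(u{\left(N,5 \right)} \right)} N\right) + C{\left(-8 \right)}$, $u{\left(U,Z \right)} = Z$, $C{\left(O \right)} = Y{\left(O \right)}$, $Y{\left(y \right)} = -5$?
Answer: $- \frac{128}{37} \approx -3.4595$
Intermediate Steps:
$C{\left(O \right)} = -5$
$X{\left(m \right)} = 14 m$ ($X{\left(m \right)} = 7 \cdot 2 m = 14 m$)
$L{\left(N \right)} = 7 - N^{2} + 70 N$ ($L{\left(N \right)} = 2 - \left(\left(N^{2} + - 14 \cdot 5 N\right) - 5\right) = 2 - \left(\left(N^{2} + \left(-1\right) 70 N\right) - 5\right) = 2 - \left(\left(N^{2} - 70 N\right) - 5\right) = 2 - \left(-5 + N^{2} - 70 N\right) = 2 + \left(5 - N^{2} + 70 N\right) = 7 - N^{2} + 70 N$)
$\frac{L{\left(55 \right)} + 2752}{-2762 + 1726} = \frac{\left(7 - 55^{2} + 70 \cdot 55\right) + 2752}{-2762 + 1726} = \frac{\left(7 - 3025 + 3850\right) + 2752}{-1036} = \left(\left(7 - 3025 + 3850\right) + 2752\right) \left(- \frac{1}{1036}\right) = \left(832 + 2752\right) \left(- \frac{1}{1036}\right) = 3584 \left(- \frac{1}{1036}\right) = - \frac{128}{37}$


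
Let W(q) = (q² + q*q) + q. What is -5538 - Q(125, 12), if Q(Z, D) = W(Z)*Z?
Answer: -3927413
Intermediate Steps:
W(q) = q + 2*q² (W(q) = (q² + q²) + q = 2*q² + q = q + 2*q²)
Q(Z, D) = Z²*(1 + 2*Z) (Q(Z, D) = (Z*(1 + 2*Z))*Z = Z²*(1 + 2*Z))
-5538 - Q(125, 12) = -5538 - 125²*(1 + 2*125) = -5538 - 15625*(1 + 250) = -5538 - 15625*251 = -5538 - 1*3921875 = -5538 - 3921875 = -3927413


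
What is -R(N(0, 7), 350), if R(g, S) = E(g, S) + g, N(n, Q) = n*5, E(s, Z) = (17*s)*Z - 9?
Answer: 9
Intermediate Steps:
E(s, Z) = -9 + 17*Z*s (E(s, Z) = 17*Z*s - 9 = -9 + 17*Z*s)
N(n, Q) = 5*n
R(g, S) = -9 + g + 17*S*g (R(g, S) = (-9 + 17*S*g) + g = -9 + g + 17*S*g)
-R(N(0, 7), 350) = -(-9 + 5*0 + 17*350*(5*0)) = -(-9 + 0 + 17*350*0) = -(-9 + 0 + 0) = -1*(-9) = 9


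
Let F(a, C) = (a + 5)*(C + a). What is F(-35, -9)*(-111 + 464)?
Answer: 465960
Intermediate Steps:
F(a, C) = (5 + a)*(C + a)
F(-35, -9)*(-111 + 464) = ((-35)² + 5*(-9) + 5*(-35) - 9*(-35))*(-111 + 464) = (1225 - 45 - 175 + 315)*353 = 1320*353 = 465960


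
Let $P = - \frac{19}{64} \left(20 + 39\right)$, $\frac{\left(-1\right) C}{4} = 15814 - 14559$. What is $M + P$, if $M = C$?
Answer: $- \frac{322401}{64} \approx -5037.5$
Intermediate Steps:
$C = -5020$ ($C = - 4 \left(15814 - 14559\right) = \left(-4\right) 1255 = -5020$)
$M = -5020$
$P = - \frac{1121}{64}$ ($P = \left(-19\right) \frac{1}{64} \cdot 59 = \left(- \frac{19}{64}\right) 59 = - \frac{1121}{64} \approx -17.516$)
$M + P = -5020 - \frac{1121}{64} = - \frac{322401}{64}$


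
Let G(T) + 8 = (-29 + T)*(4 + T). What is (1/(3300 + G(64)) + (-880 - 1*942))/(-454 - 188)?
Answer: 10334383/3641424 ≈ 2.8380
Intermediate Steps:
G(T) = -8 + (-29 + T)*(4 + T)
(1/(3300 + G(64)) + (-880 - 1*942))/(-454 - 188) = (1/(3300 + (-124 + 64**2 - 25*64)) + (-880 - 1*942))/(-454 - 188) = (1/(3300 + (-124 + 4096 - 1600)) + (-880 - 942))/(-642) = (1/(3300 + 2372) - 1822)*(-1/642) = (1/5672 - 1822)*(-1/642) = -10334383/5672*(-1/642) = 10334383/3641424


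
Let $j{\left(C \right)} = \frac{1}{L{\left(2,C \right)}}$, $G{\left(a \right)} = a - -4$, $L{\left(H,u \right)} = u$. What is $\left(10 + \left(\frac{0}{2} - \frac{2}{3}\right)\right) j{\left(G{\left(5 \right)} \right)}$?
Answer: $\frac{28}{27} \approx 1.037$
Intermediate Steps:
$G{\left(a \right)} = 4 + a$ ($G{\left(a \right)} = a + 4 = 4 + a$)
$j{\left(C \right)} = \frac{1}{C}$
$\left(10 + \left(\frac{0}{2} - \frac{2}{3}\right)\right) j{\left(G{\left(5 \right)} \right)} = \frac{10 + \left(\frac{0}{2} - \frac{2}{3}\right)}{4 + 5} = \frac{10 + \left(0 \cdot \frac{1}{2} - \frac{2}{3}\right)}{9} = \left(10 + \left(0 - \frac{2}{3}\right)\right) \frac{1}{9} = \left(10 - \frac{2}{3}\right) \frac{1}{9} = \frac{28}{3} \cdot \frac{1}{9} = \frac{28}{27}$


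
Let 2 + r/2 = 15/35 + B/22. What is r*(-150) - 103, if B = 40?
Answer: -13631/77 ≈ -177.03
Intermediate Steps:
r = 38/77 (r = -4 + 2*(15/35 + 40/22) = -4 + 2*(15*(1/35) + 40*(1/22)) = -4 + 2*(3/7 + 20/11) = -4 + 2*(173/77) = -4 + 346/77 = 38/77 ≈ 0.49351)
r*(-150) - 103 = (38/77)*(-150) - 103 = -5700/77 - 103 = -13631/77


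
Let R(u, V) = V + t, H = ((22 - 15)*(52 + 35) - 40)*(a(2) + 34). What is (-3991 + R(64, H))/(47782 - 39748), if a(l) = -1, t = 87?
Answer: 14873/8034 ≈ 1.8513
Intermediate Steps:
H = 18777 (H = ((22 - 15)*(52 + 35) - 40)*(-1 + 34) = (7*87 - 40)*33 = (609 - 40)*33 = 569*33 = 18777)
R(u, V) = 87 + V (R(u, V) = V + 87 = 87 + V)
(-3991 + R(64, H))/(47782 - 39748) = (-3991 + (87 + 18777))/(47782 - 39748) = (-3991 + 18864)/8034 = 14873*(1/8034) = 14873/8034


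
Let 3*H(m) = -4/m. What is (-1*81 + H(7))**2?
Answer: 2907025/441 ≈ 6591.9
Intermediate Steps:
H(m) = -4/(3*m) (H(m) = (-4/m)/3 = -4/(3*m))
(-1*81 + H(7))**2 = (-1*81 - 4/3/7)**2 = (-81 - 4/3*1/7)**2 = (-81 - 4/21)**2 = (-1705/21)**2 = 2907025/441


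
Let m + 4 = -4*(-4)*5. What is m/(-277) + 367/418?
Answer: 69891/115786 ≈ 0.60362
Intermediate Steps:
m = 76 (m = -4 - 4*(-4)*5 = -4 + 16*5 = -4 + 80 = 76)
m/(-277) + 367/418 = 76/(-277) + 367/418 = 76*(-1/277) + 367*(1/418) = -76/277 + 367/418 = 69891/115786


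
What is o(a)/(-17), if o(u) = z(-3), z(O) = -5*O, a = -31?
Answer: -15/17 ≈ -0.88235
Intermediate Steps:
o(u) = 15 (o(u) = -5*(-3) = 15)
o(a)/(-17) = 15/(-17) = 15*(-1/17) = -15/17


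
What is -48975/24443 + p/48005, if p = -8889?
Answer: -2568318702/1173386215 ≈ -2.1888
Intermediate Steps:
-48975/24443 + p/48005 = -48975/24443 - 8889/48005 = -2568318702/1173386215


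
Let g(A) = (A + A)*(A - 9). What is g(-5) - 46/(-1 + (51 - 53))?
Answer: 466/3 ≈ 155.33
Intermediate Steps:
g(A) = 2*A*(-9 + A) (g(A) = (2*A)*(-9 + A) = 2*A*(-9 + A))
g(-5) - 46/(-1 + (51 - 53)) = 2*(-5)*(-9 - 5) - 46/(-1 + (51 - 53)) = 2*(-5)*(-14) - 46/(-1 - 2) = 140 - 46/(-3) = 140 - 46*(-⅓) = 140 + 46/3 = 466/3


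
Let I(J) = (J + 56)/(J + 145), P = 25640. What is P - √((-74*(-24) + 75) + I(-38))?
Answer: 25640 - 5*√847761/107 ≈ 25597.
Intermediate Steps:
I(J) = (56 + J)/(145 + J)
P - √((-74*(-24) + 75) + I(-38)) = 25640 - √((-74*(-24) + 75) + (56 - 38)/(145 - 38)) = 25640 - √((1776 + 75) + 18/107) = 25640 - √(1851 + (1/107)*18) = 25640 - √(1851 + 18/107) = 25640 - √(198075/107) = 25640 - 5*√847761/107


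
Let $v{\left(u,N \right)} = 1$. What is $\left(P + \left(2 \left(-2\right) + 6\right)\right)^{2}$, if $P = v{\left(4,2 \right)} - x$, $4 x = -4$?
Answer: $16$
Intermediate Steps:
$x = -1$ ($x = \frac{1}{4} \left(-4\right) = -1$)
$P = 2$ ($P = 1 - -1 = 1 + 1 = 2$)
$\left(P + \left(2 \left(-2\right) + 6\right)\right)^{2} = \left(2 + \left(2 \left(-2\right) + 6\right)\right)^{2} = \left(2 + \left(-4 + 6\right)\right)^{2} = \left(2 + 2\right)^{2} = 4^{2} = 16$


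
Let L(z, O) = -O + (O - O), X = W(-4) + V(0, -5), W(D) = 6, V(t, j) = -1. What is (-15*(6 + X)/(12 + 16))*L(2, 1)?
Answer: 165/28 ≈ 5.8929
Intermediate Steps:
X = 5 (X = 6 - 1 = 5)
L(z, O) = -O (L(z, O) = -O + 0 = -O)
(-15*(6 + X)/(12 + 16))*L(2, 1) = (-15*(6 + 5)/(12 + 16))*(-1*1) = -165/28*(-1) = 165/28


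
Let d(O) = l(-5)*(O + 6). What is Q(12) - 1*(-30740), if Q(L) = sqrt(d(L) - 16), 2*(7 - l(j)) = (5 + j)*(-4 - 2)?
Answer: 30740 + sqrt(110) ≈ 30751.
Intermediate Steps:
l(j) = 22 + 3*j (l(j) = 7 - (5 + j)*(-4 - 2)/2 = 7 - (5 + j)*(-6)/2 = 7 - (-30 - 6*j)/2 = 7 + (15 + 3*j) = 22 + 3*j)
d(O) = 42 + 7*O (d(O) = (22 + 3*(-5))*(O + 6) = (22 - 15)*(6 + O) = 7*(6 + O) = 42 + 7*O)
Q(L) = sqrt(26 + 7*L) (Q(L) = sqrt((42 + 7*L) - 16) = sqrt(26 + 7*L))
Q(12) - 1*(-30740) = sqrt(26 + 7*12) - 1*(-30740) = sqrt(26 + 84) + 30740 = sqrt(110) + 30740 = 30740 + sqrt(110)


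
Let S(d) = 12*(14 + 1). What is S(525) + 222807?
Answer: 222987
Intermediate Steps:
S(d) = 180 (S(d) = 12*15 = 180)
S(525) + 222807 = 180 + 222807 = 222987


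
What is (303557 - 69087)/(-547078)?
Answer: -117235/273539 ≈ -0.42859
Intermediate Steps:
(303557 - 69087)/(-547078) = 234470*(-1/547078) = -117235/273539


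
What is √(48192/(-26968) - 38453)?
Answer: I*√436986394277/3371 ≈ 196.1*I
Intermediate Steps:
√(48192/(-26968) - 38453) = √(48192*(-1/26968) - 38453) = √(-6024/3371 - 38453) = √(-129631087/3371) = I*√436986394277/3371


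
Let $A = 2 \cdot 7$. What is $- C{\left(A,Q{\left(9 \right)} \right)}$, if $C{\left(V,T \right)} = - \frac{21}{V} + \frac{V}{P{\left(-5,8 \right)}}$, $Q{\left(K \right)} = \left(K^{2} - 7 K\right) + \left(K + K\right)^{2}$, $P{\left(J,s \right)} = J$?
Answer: $\frac{43}{10} \approx 4.3$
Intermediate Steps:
$Q{\left(K \right)} = - 7 K + 5 K^{2}$ ($Q{\left(K \right)} = \left(K^{2} - 7 K\right) + \left(2 K\right)^{2} = \left(K^{2} - 7 K\right) + 4 K^{2} = - 7 K + 5 K^{2}$)
$A = 14$
$C{\left(V,T \right)} = - \frac{21}{V} - \frac{V}{5}$ ($C{\left(V,T \right)} = - \frac{21}{V} + \frac{V}{-5} = - \frac{21}{V} + V \left(- \frac{1}{5}\right) = - \frac{21}{V} - \frac{V}{5}$)
$- C{\left(A,Q{\left(9 \right)} \right)} = - (- \frac{21}{14} - \frac{14}{5}) = - (\left(-21\right) \frac{1}{14} - \frac{14}{5}) = - (- \frac{3}{2} - \frac{14}{5}) = \left(-1\right) \left(- \frac{43}{10}\right) = \frac{43}{10}$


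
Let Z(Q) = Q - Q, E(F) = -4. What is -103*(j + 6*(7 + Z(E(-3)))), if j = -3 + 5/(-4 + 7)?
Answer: -12566/3 ≈ -4188.7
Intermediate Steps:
Z(Q) = 0
j = -4/3 (j = -3 + 5/3 = -4/3 ≈ -1.3333)
-103*(j + 6*(7 + Z(E(-3)))) = -103*(-4/3 + 6*(7 + 0)) = -103*(-4/3 + 6*7) = -103*(-4/3 + 42) = -103*122/3 = -12566/3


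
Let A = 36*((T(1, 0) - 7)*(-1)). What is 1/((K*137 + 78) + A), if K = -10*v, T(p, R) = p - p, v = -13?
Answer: 1/18140 ≈ 5.5127e-5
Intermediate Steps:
T(p, R) = 0
K = 130 (K = -10*(-13) = 130)
A = 252 (A = 36*((0 - 7)*(-1)) = 36*(-7*(-1)) = 36*7 = 252)
1/((K*137 + 78) + A) = 1/((130*137 + 78) + 252) = 1/((17810 + 78) + 252) = 1/(17888 + 252) = 1/18140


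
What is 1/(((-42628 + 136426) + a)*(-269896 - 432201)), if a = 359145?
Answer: -1/318009921471 ≈ -3.1446e-12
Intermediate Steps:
1/(((-42628 + 136426) + a)*(-269896 - 432201)) = 1/(((-42628 + 136426) + 359145)*(-269896 - 432201)) = 1/((93798 + 359145)*(-702097)) = 1/(452943*(-702097)) = 1/(-318009921471) = -1/318009921471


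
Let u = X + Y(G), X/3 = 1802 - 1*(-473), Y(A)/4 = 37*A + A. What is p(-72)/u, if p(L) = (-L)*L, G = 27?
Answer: -1728/3643 ≈ -0.47433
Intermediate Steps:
p(L) = -L²
Y(A) = 152*A (Y(A) = 4*(37*A + A) = 4*(38*A) = 152*A)
X = 6825 (X = 3*(1802 - 1*(-473)) = 3*(1802 + 473) = 3*2275 = 6825)
u = 10929 (u = 6825 + 152*27 = 6825 + 4104 = 10929)
p(-72)/u = -1*(-72)²/10929 = -1*5184*(1/10929) = -5184*1/10929 = -1728/3643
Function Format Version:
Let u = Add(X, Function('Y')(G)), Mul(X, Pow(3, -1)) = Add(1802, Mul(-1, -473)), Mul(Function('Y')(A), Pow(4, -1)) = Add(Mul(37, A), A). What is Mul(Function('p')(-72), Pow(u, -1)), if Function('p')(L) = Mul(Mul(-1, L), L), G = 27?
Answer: Rational(-1728, 3643) ≈ -0.47433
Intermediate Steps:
Function('p')(L) = Mul(-1, Pow(L, 2))
Function('Y')(A) = Mul(152, A) (Function('Y')(A) = Mul(4, Add(Mul(37, A), A)) = Mul(4, Mul(38, A)) = Mul(152, A))
X = 6825 (X = Mul(3, Add(1802, Mul(-1, -473))) = Mul(3, Add(1802, 473)) = Mul(3, 2275) = 6825)
u = 10929 (u = Add(6825, Mul(152, 27)) = Add(6825, 4104) = 10929)
Mul(Function('p')(-72), Pow(u, -1)) = Mul(Mul(-1, Pow(-72, 2)), Pow(10929, -1)) = Mul(Mul(-1, 5184), Rational(1, 10929)) = Mul(-5184, Rational(1, 10929)) = Rational(-1728, 3643)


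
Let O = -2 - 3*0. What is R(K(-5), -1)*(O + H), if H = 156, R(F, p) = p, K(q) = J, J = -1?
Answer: -154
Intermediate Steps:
K(q) = -1
O = -2 (O = -2 + 0 = -2)
R(K(-5), -1)*(O + H) = -(-2 + 156) = -1*154 = -154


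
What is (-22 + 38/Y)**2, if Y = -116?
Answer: 1677025/3364 ≈ 498.52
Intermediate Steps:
(-22 + 38/Y)**2 = (-22 + 38/(-116))**2 = (-22 + 38*(-1/116))**2 = (-22 - 19/58)**2 = (-1295/58)**2 = 1677025/3364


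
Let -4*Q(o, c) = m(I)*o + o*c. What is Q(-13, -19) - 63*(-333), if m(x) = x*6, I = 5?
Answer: 84059/4 ≈ 21015.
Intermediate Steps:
m(x) = 6*x
Q(o, c) = -15*o/2 - c*o/4 (Q(o, c) = -((6*5)*o + o*c)/4 = -(30*o + c*o)/4 = -15*o/2 - c*o/4)
Q(-13, -19) - 63*(-333) = -1/4*(-13)*(30 - 19) - 63*(-333) = -1/4*(-13)*11 + 20979 = 143/4 + 20979 = 84059/4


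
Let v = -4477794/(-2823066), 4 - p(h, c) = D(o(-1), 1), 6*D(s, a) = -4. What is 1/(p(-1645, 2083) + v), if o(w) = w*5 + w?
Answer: 470511/2942017 ≈ 0.15993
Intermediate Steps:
o(w) = 6*w (o(w) = 5*w + w = 6*w)
D(s, a) = -⅔ (D(s, a) = (⅙)*(-4) = -⅔)
p(h, c) = 14/3 (p(h, c) = 4 - 1*(-⅔) = 4 + ⅔ = 14/3)
v = 746299/470511 (v = -4477794*(-1/2823066) = 746299/470511 ≈ 1.5861)
1/(p(-1645, 2083) + v) = 1/(14/3 + 746299/470511) = 1/(2942017/470511) = 470511/2942017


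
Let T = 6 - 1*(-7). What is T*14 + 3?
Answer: 185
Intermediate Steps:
T = 13 (T = 6 + 7 = 13)
T*14 + 3 = 13*14 + 3 = 182 + 3 = 185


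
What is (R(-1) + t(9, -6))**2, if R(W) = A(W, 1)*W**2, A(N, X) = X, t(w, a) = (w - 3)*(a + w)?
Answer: 361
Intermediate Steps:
t(w, a) = (-3 + w)*(a + w)
R(W) = W**2 (R(W) = 1*W**2 = W**2)
(R(-1) + t(9, -6))**2 = ((-1)**2 + (9**2 - 3*(-6) - 3*9 - 6*9))**2 = (1 + (81 + 18 - 27 - 54))**2 = (1 + 18)**2 = 19**2 = 361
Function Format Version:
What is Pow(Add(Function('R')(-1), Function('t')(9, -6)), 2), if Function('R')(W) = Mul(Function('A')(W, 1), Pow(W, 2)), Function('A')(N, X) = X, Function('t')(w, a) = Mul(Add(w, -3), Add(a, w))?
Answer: 361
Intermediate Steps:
Function('t')(w, a) = Mul(Add(-3, w), Add(a, w))
Function('R')(W) = Pow(W, 2) (Function('R')(W) = Mul(1, Pow(W, 2)) = Pow(W, 2))
Pow(Add(Function('R')(-1), Function('t')(9, -6)), 2) = Pow(Add(Pow(-1, 2), Add(Pow(9, 2), Mul(-3, -6), Mul(-3, 9), Mul(-6, 9))), 2) = Pow(Add(1, Add(81, 18, -27, -54)), 2) = Pow(Add(1, 18), 2) = Pow(19, 2) = 361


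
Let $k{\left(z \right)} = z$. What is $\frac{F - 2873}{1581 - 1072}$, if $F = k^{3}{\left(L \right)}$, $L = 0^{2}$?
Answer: $- \frac{2873}{509} \approx -5.6444$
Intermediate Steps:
$L = 0$
$F = 0$ ($F = 0^{3} = 0$)
$\frac{F - 2873}{1581 - 1072} = \frac{0 - 2873}{1581 - 1072} = - \frac{2873}{509}$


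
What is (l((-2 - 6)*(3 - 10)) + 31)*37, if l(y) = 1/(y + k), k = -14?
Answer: 48211/42 ≈ 1147.9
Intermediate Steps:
l(y) = 1/(-14 + y) (l(y) = 1/(y - 14) = 1/(-14 + y))
(l((-2 - 6)*(3 - 10)) + 31)*37 = (1/(-14 + (-2 - 6)*(3 - 10)) + 31)*37 = (1/(-14 - 8*(-7)) + 31)*37 = (1/(-14 + 56) + 31)*37 = (1/42 + 31)*37 = (1303/42)*37 = 48211/42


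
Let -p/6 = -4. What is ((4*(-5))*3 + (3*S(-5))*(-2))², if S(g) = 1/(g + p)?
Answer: 1313316/361 ≈ 3638.0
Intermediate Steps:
p = 24 (p = -6*(-4) = 24)
S(g) = 1/(24 + g) (S(g) = 1/(g + 24) = 1/(24 + g))
((4*(-5))*3 + (3*S(-5))*(-2))² = ((4*(-5))*3 + (3/(24 - 5))*(-2))² = (-20*3 + (3/19)*(-2))² = (-60 + (3*(1/19))*(-2))² = (-60 + (3/19)*(-2))² = (-60 - 6/19)² = (-1146/19)² = 1313316/361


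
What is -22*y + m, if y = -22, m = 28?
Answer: 512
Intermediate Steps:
-22*y + m = -22*(-22) + 28 = 484 + 28 = 512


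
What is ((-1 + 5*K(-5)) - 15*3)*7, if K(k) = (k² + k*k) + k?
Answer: 1253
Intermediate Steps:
K(k) = k + 2*k² (K(k) = (k² + k²) + k = 2*k² + k = k + 2*k²)
((-1 + 5*K(-5)) - 15*3)*7 = ((-1 + 5*(-5*(1 + 2*(-5)))) - 15*3)*7 = ((-1 + 5*(-5*(1 - 10))) - 45)*7 = ((-1 + 5*(-5*(-9))) - 45)*7 = ((-1 + 5*45) - 45)*7 = ((-1 + 225) - 45)*7 = (224 - 45)*7 = 179*7 = 1253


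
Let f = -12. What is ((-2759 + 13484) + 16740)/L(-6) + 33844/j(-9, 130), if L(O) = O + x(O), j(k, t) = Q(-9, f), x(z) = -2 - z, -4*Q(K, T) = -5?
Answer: 133427/10 ≈ 13343.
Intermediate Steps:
Q(K, T) = 5/4 (Q(K, T) = -¼*(-5) = 5/4)
j(k, t) = 5/4
L(O) = -2 (L(O) = O + (-2 - O) = -2)
((-2759 + 13484) + 16740)/L(-6) + 33844/j(-9, 130) = ((-2759 + 13484) + 16740)/(-2) + 33844/(5/4) = (10725 + 16740)*(-½) + 33844*(⅘) = 27465*(-½) + 135376/5 = -27465/2 + 135376/5 = 133427/10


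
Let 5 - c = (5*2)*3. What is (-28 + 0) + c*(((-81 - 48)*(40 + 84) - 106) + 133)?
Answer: 399197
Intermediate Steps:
c = -25 (c = 5 - 5*2*3 = 5 - 10*3 = 5 - 1*30 = 5 - 30 = -25)
(-28 + 0) + c*(((-81 - 48)*(40 + 84) - 106) + 133) = (-28 + 0) - 25*(((-81 - 48)*(40 + 84) - 106) + 133) = -28 - 25*((-129*124 - 106) + 133) = -28 - 25*((-15996 - 106) + 133) = -28 - 25*(-16102 + 133) = -28 - 25*(-15969) = -28 + 399225 = 399197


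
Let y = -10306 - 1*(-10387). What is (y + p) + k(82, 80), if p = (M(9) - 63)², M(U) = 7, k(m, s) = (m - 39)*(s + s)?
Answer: 10097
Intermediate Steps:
y = 81 (y = -10306 + 10387 = 81)
k(m, s) = 2*s*(-39 + m) (k(m, s) = (-39 + m)*(2*s) = 2*s*(-39 + m))
p = 3136 (p = (7 - 63)² = (-56)² = 3136)
(y + p) + k(82, 80) = (81 + 3136) + 2*80*(-39 + 82) = 3217 + 2*80*43 = 3217 + 6880 = 10097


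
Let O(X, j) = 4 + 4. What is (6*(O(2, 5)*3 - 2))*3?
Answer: 396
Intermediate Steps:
O(X, j) = 8
(6*(O(2, 5)*3 - 2))*3 = (6*(8*3 - 2))*3 = (6*(24 - 2))*3 = (6*22)*3 = 132*3 = 396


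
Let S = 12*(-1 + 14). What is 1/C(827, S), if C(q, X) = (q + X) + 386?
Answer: 1/1369 ≈ 0.00073046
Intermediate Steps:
S = 156 (S = 12*13 = 156)
C(q, X) = 386 + X + q (C(q, X) = (X + q) + 386 = 386 + X + q)
1/C(827, S) = 1/(386 + 156 + 827) = 1/1369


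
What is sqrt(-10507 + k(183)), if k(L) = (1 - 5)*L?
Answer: I*sqrt(11239) ≈ 106.01*I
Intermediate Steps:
k(L) = -4*L
sqrt(-10507 + k(183)) = sqrt(-10507 - 4*183) = sqrt(-10507 - 732) = sqrt(-11239) = I*sqrt(11239)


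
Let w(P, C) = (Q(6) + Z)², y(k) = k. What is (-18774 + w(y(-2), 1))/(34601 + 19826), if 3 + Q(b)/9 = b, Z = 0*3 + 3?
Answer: -17874/54427 ≈ -0.32840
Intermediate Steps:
Z = 3 (Z = 0 + 3 = 3)
Q(b) = -27 + 9*b
w(P, C) = 900 (w(P, C) = ((-27 + 9*6) + 3)² = ((-27 + 54) + 3)² = (27 + 3)² = 30² = 900)
(-18774 + w(y(-2), 1))/(34601 + 19826) = (-18774 + 900)/(34601 + 19826) = -17874/54427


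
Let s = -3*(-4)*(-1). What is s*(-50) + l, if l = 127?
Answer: 727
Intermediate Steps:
s = -12 (s = 12*(-1) = -12)
s*(-50) + l = -12*(-50) + 127 = 600 + 127 = 727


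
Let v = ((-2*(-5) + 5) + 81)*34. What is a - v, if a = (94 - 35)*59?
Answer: 217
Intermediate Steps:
a = 3481 (a = 59*59 = 3481)
v = 3264 (v = ((10 + 5) + 81)*34 = (15 + 81)*34 = 96*34 = 3264)
a - v = 3481 - 1*3264 = 3481 - 3264 = 217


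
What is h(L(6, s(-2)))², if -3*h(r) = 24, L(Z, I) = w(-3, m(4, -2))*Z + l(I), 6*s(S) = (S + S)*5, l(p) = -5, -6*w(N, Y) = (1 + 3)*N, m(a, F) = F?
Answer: 64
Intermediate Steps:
w(N, Y) = -2*N/3 (w(N, Y) = -(1 + 3)*N/6 = -2*N/3)
s(S) = 5*S/3 (s(S) = ((S + S)*5)/6 = ((2*S)*5)/6 = (10*S)/6 = 5*S/3)
L(Z, I) = -5 + 2*Z (L(Z, I) = (-⅔*(-3))*Z - 5 = 2*Z - 5 = -5 + 2*Z)
h(r) = -8 (h(r) = -⅓*24 = -8)
h(L(6, s(-2)))² = (-8)² = 64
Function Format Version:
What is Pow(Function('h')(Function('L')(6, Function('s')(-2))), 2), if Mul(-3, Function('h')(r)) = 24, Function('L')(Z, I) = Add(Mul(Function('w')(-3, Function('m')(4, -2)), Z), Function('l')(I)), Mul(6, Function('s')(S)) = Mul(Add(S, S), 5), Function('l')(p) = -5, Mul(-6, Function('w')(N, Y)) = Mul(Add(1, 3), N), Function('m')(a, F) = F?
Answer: 64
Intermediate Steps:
Function('w')(N, Y) = Mul(Rational(-2, 3), N) (Function('w')(N, Y) = Mul(Rational(-1, 6), Mul(Add(1, 3), N)) = Mul(Rational(-1, 6), Mul(4, N)) = Mul(Rational(-2, 3), N))
Function('s')(S) = Mul(Rational(5, 3), S) (Function('s')(S) = Mul(Rational(1, 6), Mul(Add(S, S), 5)) = Mul(Rational(1, 6), Mul(Mul(2, S), 5)) = Mul(Rational(1, 6), Mul(10, S)) = Mul(Rational(5, 3), S))
Function('L')(Z, I) = Add(-5, Mul(2, Z)) (Function('L')(Z, I) = Add(Mul(Mul(Rational(-2, 3), -3), Z), -5) = Add(Mul(2, Z), -5) = Add(-5, Mul(2, Z)))
Function('h')(r) = -8 (Function('h')(r) = Mul(Rational(-1, 3), 24) = -8)
Pow(Function('h')(Function('L')(6, Function('s')(-2))), 2) = Pow(-8, 2) = 64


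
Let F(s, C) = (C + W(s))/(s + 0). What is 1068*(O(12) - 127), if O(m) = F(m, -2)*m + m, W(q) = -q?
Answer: -137772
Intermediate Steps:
F(s, C) = (C - s)/s (F(s, C) = (C - s)/(s + 0) = (C - s)/s)
O(m) = -2 (O(m) = ((-2 - m)/m)*m + m = (-2 - m) + m = -2)
1068*(O(12) - 127) = 1068*(-2 - 127) = 1068*(-129) = -137772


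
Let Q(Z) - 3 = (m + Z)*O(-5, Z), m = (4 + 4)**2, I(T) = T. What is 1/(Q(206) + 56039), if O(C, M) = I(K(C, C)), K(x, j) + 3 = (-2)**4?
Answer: 1/59552 ≈ 1.6792e-5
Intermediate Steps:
K(x, j) = 13 (K(x, j) = -3 + (-2)**4 = -3 + 16 = 13)
O(C, M) = 13
m = 64 (m = 8**2 = 64)
Q(Z) = 835 + 13*Z (Q(Z) = 3 + (64 + Z)*13 = 3 + (832 + 13*Z) = 835 + 13*Z)
1/(Q(206) + 56039) = 1/((835 + 13*206) + 56039) = 1/((835 + 2678) + 56039) = 1/(3513 + 56039) = 1/59552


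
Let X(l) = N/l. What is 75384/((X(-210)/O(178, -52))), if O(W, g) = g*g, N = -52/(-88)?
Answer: -72441008640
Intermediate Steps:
N = 13/22 (N = -52*(-1/88) = 13/22 ≈ 0.59091)
O(W, g) = g**2
X(l) = 13/(22*l)
75384/((X(-210)/O(178, -52))) = 75384/((((13/22)/(-210))/((-52)**2))) = 75384/((((13/22)*(-1/210))/2704)) = 75384/((-13/4620*1/2704)) = 75384/(-1/960960) = 75384*(-960960) = -72441008640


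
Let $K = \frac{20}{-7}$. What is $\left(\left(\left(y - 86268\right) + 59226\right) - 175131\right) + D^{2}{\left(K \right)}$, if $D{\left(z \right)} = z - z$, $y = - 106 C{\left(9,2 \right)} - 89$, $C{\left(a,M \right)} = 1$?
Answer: $-202368$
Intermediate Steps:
$K = - \frac{20}{7}$ ($K = 20 \left(- \frac{1}{7}\right) = - \frac{20}{7} \approx -2.8571$)
$y = -195$ ($y = \left(-106\right) 1 - 89 = -106 - 89 = -195$)
$D{\left(z \right)} = 0$
$\left(\left(\left(y - 86268\right) + 59226\right) - 175131\right) + D^{2}{\left(K \right)} = \left(\left(\left(-195 - 86268\right) + 59226\right) - 175131\right) + 0^{2} = \left(\left(-86463 + 59226\right) - 175131\right) + 0 = \left(-27237 - 175131\right) + 0 = -202368 + 0 = -202368$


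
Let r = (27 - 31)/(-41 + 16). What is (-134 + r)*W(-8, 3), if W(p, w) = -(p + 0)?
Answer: -26768/25 ≈ -1070.7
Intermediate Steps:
r = 4/25 (r = -4/(-25) = -4*(-1/25) = 4/25 ≈ 0.16000)
W(p, w) = -p
(-134 + r)*W(-8, 3) = (-134 + 4/25)*(-1*(-8)) = -3346/25*8 = -26768/25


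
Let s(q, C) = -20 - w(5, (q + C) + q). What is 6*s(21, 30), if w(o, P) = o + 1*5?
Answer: -180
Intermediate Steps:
w(o, P) = 5 + o (w(o, P) = o + 5 = 5 + o)
s(q, C) = -30 (s(q, C) = -20 - (5 + 5) = -20 - 1*10 = -20 - 10 = -30)
6*s(21, 30) = 6*(-30) = -180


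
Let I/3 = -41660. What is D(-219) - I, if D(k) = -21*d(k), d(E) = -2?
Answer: 125022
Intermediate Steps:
I = -124980 (I = 3*(-41660) = -124980)
D(k) = 42 (D(k) = -21*(-2) = 42)
D(-219) - I = 42 - 1*(-124980) = 42 + 124980 = 125022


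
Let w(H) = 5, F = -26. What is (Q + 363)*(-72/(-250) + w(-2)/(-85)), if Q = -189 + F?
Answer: 72076/2125 ≈ 33.918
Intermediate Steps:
Q = -215 (Q = -189 - 26 = -215)
(Q + 363)*(-72/(-250) + w(-2)/(-85)) = (-215 + 363)*(-72/(-250) + 5/(-85)) = 148*(-72*(-1/250) + 5*(-1/85)) = 148*(36/125 - 1/17) = 148*(487/2125) = 72076/2125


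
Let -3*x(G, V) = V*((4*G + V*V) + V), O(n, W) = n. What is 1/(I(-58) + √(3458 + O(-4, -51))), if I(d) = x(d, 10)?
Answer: 1830/728657 - 9*√3454/1457314 ≈ 0.0021485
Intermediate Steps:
x(G, V) = -V*(V + V² + 4*G)/3 (x(G, V) = -V*((4*G + V*V) + V)/3 = -V*((4*G + V²) + V)/3 = -V*((V² + 4*G) + V)/3 = -V*(V + V² + 4*G)/3)
I(d) = -1100/3 - 40*d/3 (I(d) = -⅓*10*(10 + 10² + 4*d) = -⅓*10*(10 + 100 + 4*d) = -⅓*10*(110 + 4*d) = -1100/3 - 40*d/3)
1/(I(-58) + √(3458 + O(-4, -51))) = 1/((-1100/3 - 40/3*(-58)) + √(3458 - 4)) = 1/((-1100/3 + 2320/3) + √3454) = 1/(1220/3 + √3454)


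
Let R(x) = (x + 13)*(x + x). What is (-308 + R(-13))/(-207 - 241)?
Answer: 11/16 ≈ 0.68750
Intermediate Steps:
R(x) = 2*x*(13 + x) (R(x) = (13 + x)*(2*x) = 2*x*(13 + x))
(-308 + R(-13))/(-207 - 241) = (-308 + 2*(-13)*(13 - 13))/(-207 - 241) = (-308 + 2*(-13)*0)/(-448) = (-308 + 0)*(-1/448) = -308*(-1/448) = 11/16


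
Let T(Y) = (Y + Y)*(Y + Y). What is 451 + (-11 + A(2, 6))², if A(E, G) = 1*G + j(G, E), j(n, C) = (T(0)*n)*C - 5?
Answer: 551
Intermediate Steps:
T(Y) = 4*Y² (T(Y) = (2*Y)*(2*Y) = 4*Y²)
j(n, C) = -5 (j(n, C) = ((4*0²)*n)*C - 5 = ((4*0)*n)*C - 5 = (0*n)*C - 5 = 0*C - 5 = 0 - 5 = -5)
A(E, G) = -5 + G (A(E, G) = 1*G - 5 = G - 5 = -5 + G)
451 + (-11 + A(2, 6))² = 451 + (-11 + (-5 + 6))² = 451 + (-11 + 1)² = 451 + (-10)² = 451 + 100 = 551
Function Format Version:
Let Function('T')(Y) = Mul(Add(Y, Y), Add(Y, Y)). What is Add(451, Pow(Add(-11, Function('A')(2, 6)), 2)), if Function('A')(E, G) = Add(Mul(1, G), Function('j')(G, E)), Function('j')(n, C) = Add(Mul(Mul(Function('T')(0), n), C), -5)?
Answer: 551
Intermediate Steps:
Function('T')(Y) = Mul(4, Pow(Y, 2)) (Function('T')(Y) = Mul(Mul(2, Y), Mul(2, Y)) = Mul(4, Pow(Y, 2)))
Function('j')(n, C) = -5 (Function('j')(n, C) = Add(Mul(Mul(Mul(4, Pow(0, 2)), n), C), -5) = Add(Mul(Mul(Mul(4, 0), n), C), -5) = Add(Mul(Mul(0, n), C), -5) = Add(Mul(0, C), -5) = Add(0, -5) = -5)
Function('A')(E, G) = Add(-5, G) (Function('A')(E, G) = Add(Mul(1, G), -5) = Add(G, -5) = Add(-5, G))
Add(451, Pow(Add(-11, Function('A')(2, 6)), 2)) = Add(451, Pow(Add(-11, Add(-5, 6)), 2)) = Add(451, Pow(Add(-11, 1), 2)) = Add(451, Pow(-10, 2)) = Add(451, 100) = 551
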